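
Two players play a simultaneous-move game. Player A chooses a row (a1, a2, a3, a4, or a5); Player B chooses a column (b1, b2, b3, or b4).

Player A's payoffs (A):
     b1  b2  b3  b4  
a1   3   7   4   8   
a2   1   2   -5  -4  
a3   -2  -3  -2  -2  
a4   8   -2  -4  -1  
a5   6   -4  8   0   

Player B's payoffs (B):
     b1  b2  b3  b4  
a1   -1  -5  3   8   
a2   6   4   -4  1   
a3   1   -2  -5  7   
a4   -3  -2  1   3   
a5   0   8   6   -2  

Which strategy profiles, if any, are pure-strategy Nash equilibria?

(a1, b4)

Find each player's best response to every opponent strategy; NE are the intersections.
Player A's best responses — vs b1: a4 (payoff 8); vs b2: a1 (payoff 7); vs b3: a5 (payoff 8); vs b4: a1 (payoff 8).
Player B's best responses — vs a1: b4 (payoff 8); vs a2: b1 (payoff 6); vs a3: b4 (payoff 7); vs a4: b4 (payoff 3); vs a5: b2 (payoff 8).
The only mutual best response is (a1, b4); neither player gains by switching there.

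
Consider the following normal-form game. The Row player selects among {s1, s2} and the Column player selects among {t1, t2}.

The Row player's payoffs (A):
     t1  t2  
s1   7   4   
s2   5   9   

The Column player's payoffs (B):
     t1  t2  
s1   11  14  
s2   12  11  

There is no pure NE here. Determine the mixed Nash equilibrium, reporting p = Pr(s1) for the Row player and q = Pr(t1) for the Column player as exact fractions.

p = 1/4, q = 5/7

Each player's mixing probability is pinned down by making the *other* player indifferent.
The Column player indifferent between t1 and t2: p·11 + (1−p)·12 = p·14 + (1−p)·11 ⟹ 12 + (-1)p = 11 + 3p ⟹ p = 1/4.
The Row player indifferent between s1 and s2: q·7 + (1−q)·4 = q·5 + (1−q)·9 ⟹ 4 + 3q = 9 + (-4)q ⟹ q = 5/7.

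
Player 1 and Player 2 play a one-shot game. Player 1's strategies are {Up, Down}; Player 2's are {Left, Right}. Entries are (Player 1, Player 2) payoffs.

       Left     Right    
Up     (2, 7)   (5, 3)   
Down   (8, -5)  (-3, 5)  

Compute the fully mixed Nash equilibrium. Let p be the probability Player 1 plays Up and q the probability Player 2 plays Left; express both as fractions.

In a mixed NE each player is indifferent between their pure strategies, so the opponent's mix sets the indifference.
Player 2 indifferent between Left and Right: p·7 + (1−p)·(-5) = p·3 + (1−p)·5 ⟹ (-5) + 12p = 5 + (-2)p ⟹ p = 5/7.
Player 1 indifferent between Up and Down: q·2 + (1−q)·5 = q·8 + (1−q)·(-3) ⟹ 5 + (-3)q = (-3) + 11q ⟹ q = 4/7.

p = 5/7, q = 4/7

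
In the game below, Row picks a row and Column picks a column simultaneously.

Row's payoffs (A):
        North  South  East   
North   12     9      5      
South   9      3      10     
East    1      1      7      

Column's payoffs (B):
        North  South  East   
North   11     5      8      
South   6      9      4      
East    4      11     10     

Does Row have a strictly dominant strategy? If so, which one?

None

A strategy is strictly dominant if it gives Row a strictly higher payoff than every other strategy, against every choice by the opponent.
North is not dominant: against East, South gives 10 > 5.
South is not dominant: against North, North gives 12 > 9.
East is not dominant: against North, North gives 12 > 1.
No single strategy is best against every opponent action.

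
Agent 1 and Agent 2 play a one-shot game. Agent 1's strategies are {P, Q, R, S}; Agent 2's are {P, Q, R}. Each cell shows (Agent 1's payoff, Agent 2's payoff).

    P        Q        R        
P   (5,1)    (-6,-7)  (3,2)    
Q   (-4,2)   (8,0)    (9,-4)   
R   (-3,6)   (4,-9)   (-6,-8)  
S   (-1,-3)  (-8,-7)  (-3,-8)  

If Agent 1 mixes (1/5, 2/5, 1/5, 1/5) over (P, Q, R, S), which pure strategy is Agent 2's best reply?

P

Agent 2's best reply maximizes expected payoff against the mix.
P: (1/5)·1 + (2/5)·2 + (1/5)·6 + (1/5)·(-3) = 8/5
Q: (1/5)·(-7) + (2/5)·0 + (1/5)·(-9) + (1/5)·(-7) = -23/5
R: (1/5)·2 + (2/5)·(-4) + (1/5)·(-8) + (1/5)·(-8) = -22/5
Highest expected payoff is 8/5, from P.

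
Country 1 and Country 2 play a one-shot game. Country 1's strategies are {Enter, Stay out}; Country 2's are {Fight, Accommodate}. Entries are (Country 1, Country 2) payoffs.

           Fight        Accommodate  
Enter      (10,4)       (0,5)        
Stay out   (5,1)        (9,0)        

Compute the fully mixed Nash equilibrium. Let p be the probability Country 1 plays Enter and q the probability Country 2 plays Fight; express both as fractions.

Each player's mixing probability is pinned down by making the *other* player indifferent.
Country 2 indifferent between Fight and Accommodate: p·4 + (1−p)·1 = p·5 + (1−p)·0 ⟹ 1 + 3p = 0 + 5p ⟹ p = 1/2.
Country 1 indifferent between Enter and Stay out: q·10 + (1−q)·0 = q·5 + (1−q)·9 ⟹ 0 + 10q = 9 + (-4)q ⟹ q = 9/14.

p = 1/2, q = 9/14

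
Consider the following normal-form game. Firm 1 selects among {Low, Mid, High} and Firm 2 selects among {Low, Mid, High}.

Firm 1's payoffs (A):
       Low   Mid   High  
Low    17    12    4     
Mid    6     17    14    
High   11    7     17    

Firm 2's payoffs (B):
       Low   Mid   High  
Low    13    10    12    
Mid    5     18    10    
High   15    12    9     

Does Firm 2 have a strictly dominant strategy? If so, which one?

Check whether one of Firm 2's strategies beats all alternatives regardless of what the opponent does.
Low is not dominant: against Mid, Mid gives 18 > 5.
Mid is not dominant: against Low, Low gives 13 > 10.
High is not dominant: against Low, Low gives 13 > 12.
No single strategy is best against every opponent action.

No strictly dominant strategy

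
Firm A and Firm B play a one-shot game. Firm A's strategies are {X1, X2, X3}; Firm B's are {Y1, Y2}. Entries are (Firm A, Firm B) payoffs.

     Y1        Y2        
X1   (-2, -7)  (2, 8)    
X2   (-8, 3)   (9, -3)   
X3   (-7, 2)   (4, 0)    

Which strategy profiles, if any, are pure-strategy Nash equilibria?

There is no pure-strategy Nash equilibrium

Find each player's best response to every opponent strategy; NE are the intersections.
Firm A's best responses — vs Y1: X1 (payoff -2); vs Y2: X2 (payoff 9).
Firm B's best responses — vs X1: Y2 (payoff 8); vs X2: Y1 (payoff 3); vs X3: Y1 (payoff 2).
No cell has both players best-responding. For instance, Firm A's best reply to Y2 is X2, but against X2 Firm B prefers Y1 over Y2.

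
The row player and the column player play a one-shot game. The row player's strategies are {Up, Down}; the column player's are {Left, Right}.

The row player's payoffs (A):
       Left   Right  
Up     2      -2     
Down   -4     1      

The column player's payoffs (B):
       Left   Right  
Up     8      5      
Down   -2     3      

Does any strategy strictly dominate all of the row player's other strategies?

None

Check whether one of the row player's strategies beats all alternatives regardless of what the opponent does.
Up is not dominant: against Right, Down gives 1 > -2.
Down is not dominant: against Left, Up gives 2 > -4.
No single strategy is best against every opponent action.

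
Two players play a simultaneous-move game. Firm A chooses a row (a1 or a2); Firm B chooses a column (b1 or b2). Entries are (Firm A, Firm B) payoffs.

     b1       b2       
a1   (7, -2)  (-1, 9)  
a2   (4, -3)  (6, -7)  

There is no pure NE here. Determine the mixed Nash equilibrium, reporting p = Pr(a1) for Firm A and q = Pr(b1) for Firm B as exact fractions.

p = 4/15, q = 7/10

In a mixed NE each player is indifferent between their pure strategies, so the opponent's mix sets the indifference.
Firm B indifferent between b1 and b2: p·(-2) + (1−p)·(-3) = p·9 + (1−p)·(-7) ⟹ (-3) + 1p = (-7) + 16p ⟹ p = 4/15.
Firm A indifferent between a1 and a2: q·7 + (1−q)·(-1) = q·4 + (1−q)·6 ⟹ (-1) + 8q = 6 + (-2)q ⟹ q = 7/10.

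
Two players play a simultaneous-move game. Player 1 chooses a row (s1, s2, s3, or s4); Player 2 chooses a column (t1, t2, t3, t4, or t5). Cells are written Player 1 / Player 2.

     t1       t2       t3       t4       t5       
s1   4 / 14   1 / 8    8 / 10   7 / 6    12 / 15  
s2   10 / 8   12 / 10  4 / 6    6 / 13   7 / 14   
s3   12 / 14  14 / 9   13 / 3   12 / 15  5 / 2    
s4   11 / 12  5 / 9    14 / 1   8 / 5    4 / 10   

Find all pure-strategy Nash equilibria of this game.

Check mutual best responses: a cell is a NE iff neither player can gain by unilaterally deviating.
Player 1's best responses — vs t1: s3 (payoff 12); vs t2: s3 (payoff 14); vs t3: s4 (payoff 14); vs t4: s3 (payoff 12); vs t5: s1 (payoff 12).
Player 2's best responses — vs s1: t5 (payoff 15); vs s2: t5 (payoff 14); vs s3: t4 (payoff 15); vs s4: t1 (payoff 12).
Mutual best responses occur at (s1, t5) and (s3, t4); at each, neither player gains by switching.

(s1, t5) and (s3, t4)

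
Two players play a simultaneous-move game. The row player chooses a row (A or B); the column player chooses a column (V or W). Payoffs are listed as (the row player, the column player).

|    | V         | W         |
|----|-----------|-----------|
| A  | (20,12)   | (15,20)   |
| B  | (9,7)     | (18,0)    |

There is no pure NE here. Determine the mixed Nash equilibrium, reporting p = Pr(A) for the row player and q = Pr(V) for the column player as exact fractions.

p = 7/15, q = 3/14

Each player's mixing probability is pinned down by making the *other* player indifferent.
The column player indifferent between V and W: p·12 + (1−p)·7 = p·20 + (1−p)·0 ⟹ 7 + 5p = 0 + 20p ⟹ p = 7/15.
The row player indifferent between A and B: q·20 + (1−q)·15 = q·9 + (1−q)·18 ⟹ 15 + 5q = 18 + (-9)q ⟹ q = 3/14.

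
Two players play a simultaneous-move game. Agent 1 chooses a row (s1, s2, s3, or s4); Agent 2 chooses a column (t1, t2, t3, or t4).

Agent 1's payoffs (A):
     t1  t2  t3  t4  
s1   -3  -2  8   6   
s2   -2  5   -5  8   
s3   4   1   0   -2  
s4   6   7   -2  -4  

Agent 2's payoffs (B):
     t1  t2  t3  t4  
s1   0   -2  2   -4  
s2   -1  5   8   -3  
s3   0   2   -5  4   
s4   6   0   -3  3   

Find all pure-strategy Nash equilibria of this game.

Find each player's best response to every opponent strategy; NE are the intersections.
Agent 1's best responses — vs t1: s4 (payoff 6); vs t2: s4 (payoff 7); vs t3: s1 (payoff 8); vs t4: s2 (payoff 8).
Agent 2's best responses — vs s1: t3 (payoff 2); vs s2: t3 (payoff 8); vs s3: t4 (payoff 4); vs s4: t1 (payoff 6).
Mutual best responses occur at (s1, t3) and (s4, t1); at each, neither player gains by switching.

(s1, t3) and (s4, t1)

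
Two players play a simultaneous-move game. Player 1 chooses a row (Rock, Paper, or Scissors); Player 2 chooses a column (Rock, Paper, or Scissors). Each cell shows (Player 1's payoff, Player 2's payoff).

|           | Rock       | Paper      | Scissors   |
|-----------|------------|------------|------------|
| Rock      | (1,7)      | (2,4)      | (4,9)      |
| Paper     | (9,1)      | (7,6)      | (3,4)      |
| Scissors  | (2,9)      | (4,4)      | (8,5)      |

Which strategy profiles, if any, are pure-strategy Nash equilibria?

Find each player's best response to every opponent strategy; NE are the intersections.
Player 1's best responses — vs Rock: Paper (payoff 9); vs Paper: Paper (payoff 7); vs Scissors: Scissors (payoff 8).
Player 2's best responses — vs Rock: Scissors (payoff 9); vs Paper: Paper (payoff 6); vs Scissors: Rock (payoff 9).
The only mutual best response is (Paper, Paper); neither player gains by switching there.

(Paper, Paper)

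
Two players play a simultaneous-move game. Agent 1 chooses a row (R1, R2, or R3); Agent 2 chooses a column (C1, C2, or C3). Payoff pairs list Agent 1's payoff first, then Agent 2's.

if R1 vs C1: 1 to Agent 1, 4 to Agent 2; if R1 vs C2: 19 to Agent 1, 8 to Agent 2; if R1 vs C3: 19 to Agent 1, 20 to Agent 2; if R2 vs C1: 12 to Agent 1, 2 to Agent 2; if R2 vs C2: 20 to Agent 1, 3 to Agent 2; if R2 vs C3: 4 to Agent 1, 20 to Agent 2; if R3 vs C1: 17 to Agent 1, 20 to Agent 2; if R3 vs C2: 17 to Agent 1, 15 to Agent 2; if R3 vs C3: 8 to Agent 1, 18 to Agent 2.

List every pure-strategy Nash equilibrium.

(R1, C3) and (R3, C1)

A profile is a Nash equilibrium when each player is best-responding to the other.
Agent 1's best responses — vs C1: R3 (payoff 17); vs C2: R2 (payoff 20); vs C3: R1 (payoff 19).
Agent 2's best responses — vs R1: C3 (payoff 20); vs R2: C3 (payoff 20); vs R3: C1 (payoff 20).
Mutual best responses occur at (R1, C3) and (R3, C1); at each, neither player gains by switching.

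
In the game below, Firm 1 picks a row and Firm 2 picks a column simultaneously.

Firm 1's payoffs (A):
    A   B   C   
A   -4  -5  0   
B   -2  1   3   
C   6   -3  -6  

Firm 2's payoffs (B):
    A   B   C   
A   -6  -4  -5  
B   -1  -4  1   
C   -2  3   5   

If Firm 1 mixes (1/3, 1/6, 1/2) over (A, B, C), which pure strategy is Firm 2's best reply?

Compute Firm 2's expected payoff from each pure strategy against the given mix.
A: (1/3)·(-6) + (1/6)·(-1) + (1/2)·(-2) = -19/6
B: (1/3)·(-4) + (1/6)·(-4) + (1/2)·3 = -1/2
C: (1/3)·(-5) + (1/6)·1 + (1/2)·5 = 1
Highest expected payoff is 1, from C.

C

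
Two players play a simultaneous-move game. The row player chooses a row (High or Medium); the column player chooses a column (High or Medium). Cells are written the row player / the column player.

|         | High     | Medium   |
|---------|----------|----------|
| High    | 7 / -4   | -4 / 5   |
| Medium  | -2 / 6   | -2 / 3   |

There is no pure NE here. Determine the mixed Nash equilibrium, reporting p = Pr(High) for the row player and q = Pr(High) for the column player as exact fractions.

p = 1/4, q = 2/11

Each player's mixing probability is pinned down by making the *other* player indifferent.
The column player indifferent between High and Medium: p·(-4) + (1−p)·6 = p·5 + (1−p)·3 ⟹ 6 + (-10)p = 3 + 2p ⟹ p = 1/4.
The row player indifferent between High and Medium: q·7 + (1−q)·(-4) = q·(-2) + (1−q)·(-2) ⟹ (-4) + 11q = (-2) + 0q ⟹ q = 2/11.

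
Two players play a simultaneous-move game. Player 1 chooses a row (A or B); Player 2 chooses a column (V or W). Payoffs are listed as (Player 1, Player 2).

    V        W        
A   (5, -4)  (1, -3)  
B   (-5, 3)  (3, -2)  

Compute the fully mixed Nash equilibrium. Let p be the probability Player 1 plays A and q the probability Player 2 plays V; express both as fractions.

In a mixed NE each player is indifferent between their pure strategies, so the opponent's mix sets the indifference.
Player 2 indifferent between V and W: p·(-4) + (1−p)·3 = p·(-3) + (1−p)·(-2) ⟹ 3 + (-7)p = (-2) + (-1)p ⟹ p = 5/6.
Player 1 indifferent between A and B: q·5 + (1−q)·1 = q·(-5) + (1−q)·3 ⟹ 1 + 4q = 3 + (-8)q ⟹ q = 1/6.

p = 5/6, q = 1/6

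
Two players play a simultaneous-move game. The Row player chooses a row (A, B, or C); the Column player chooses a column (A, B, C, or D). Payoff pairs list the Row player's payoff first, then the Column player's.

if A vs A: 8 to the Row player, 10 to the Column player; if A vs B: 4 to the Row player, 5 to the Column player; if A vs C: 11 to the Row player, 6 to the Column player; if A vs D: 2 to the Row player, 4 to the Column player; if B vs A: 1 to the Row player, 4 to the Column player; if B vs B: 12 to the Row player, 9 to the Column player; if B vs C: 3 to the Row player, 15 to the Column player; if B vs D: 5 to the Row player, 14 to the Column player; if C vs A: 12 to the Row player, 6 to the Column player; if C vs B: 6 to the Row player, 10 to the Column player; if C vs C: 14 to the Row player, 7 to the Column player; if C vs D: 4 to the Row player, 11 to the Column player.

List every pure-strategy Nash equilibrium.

No pure-strategy Nash equilibrium

Find each player's best response to every opponent strategy; NE are the intersections.
The Row player's best responses — vs A: C (payoff 12); vs B: B (payoff 12); vs C: C (payoff 14); vs D: B (payoff 5).
The Column player's best responses — vs A: A (payoff 10); vs B: C (payoff 15); vs C: D (payoff 11).
No cell has both players best-responding. For instance, the Row player's best reply to D is B, but against B the Column player prefers C over D.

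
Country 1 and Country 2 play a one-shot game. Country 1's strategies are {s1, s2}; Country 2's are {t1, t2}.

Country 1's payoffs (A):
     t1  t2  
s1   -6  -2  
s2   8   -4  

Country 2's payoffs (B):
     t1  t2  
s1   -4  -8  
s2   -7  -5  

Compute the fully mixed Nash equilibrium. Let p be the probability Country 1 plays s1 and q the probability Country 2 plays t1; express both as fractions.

In a mixed NE each player is indifferent between their pure strategies, so the opponent's mix sets the indifference.
Country 2 indifferent between t1 and t2: p·(-4) + (1−p)·(-7) = p·(-8) + (1−p)·(-5) ⟹ (-7) + 3p = (-5) + (-3)p ⟹ p = 1/3.
Country 1 indifferent between s1 and s2: q·(-6) + (1−q)·(-2) = q·8 + (1−q)·(-4) ⟹ (-2) + (-4)q = (-4) + 12q ⟹ q = 1/8.

p = 1/3, q = 1/8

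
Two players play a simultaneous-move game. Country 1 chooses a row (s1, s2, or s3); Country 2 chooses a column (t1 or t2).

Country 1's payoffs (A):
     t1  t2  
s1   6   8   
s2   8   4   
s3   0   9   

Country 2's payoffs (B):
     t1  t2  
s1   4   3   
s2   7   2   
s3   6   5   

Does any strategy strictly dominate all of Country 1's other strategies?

No strictly dominant strategy

A strategy is strictly dominant if it gives Country 1 a strictly higher payoff than every other strategy, against every choice by the opponent.
s1 is not dominant: against t1, s2 gives 8 > 6.
s2 is not dominant: against t2, s1 gives 8 > 4.
s3 is not dominant: against t1, s1 gives 6 > 0.
No single strategy is best against every opponent action.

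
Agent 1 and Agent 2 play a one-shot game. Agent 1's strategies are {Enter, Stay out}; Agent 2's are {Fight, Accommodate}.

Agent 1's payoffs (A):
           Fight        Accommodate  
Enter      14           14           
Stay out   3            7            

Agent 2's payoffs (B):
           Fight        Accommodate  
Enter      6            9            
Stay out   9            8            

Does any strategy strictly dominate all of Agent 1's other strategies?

Enter

A strategy is strictly dominant if it gives Agent 1 a strictly higher payoff than every other strategy, against every choice by the opponent.
Enter strictly dominates: vs Fight: 14 > 3; vs Accommodate: 14 > 7.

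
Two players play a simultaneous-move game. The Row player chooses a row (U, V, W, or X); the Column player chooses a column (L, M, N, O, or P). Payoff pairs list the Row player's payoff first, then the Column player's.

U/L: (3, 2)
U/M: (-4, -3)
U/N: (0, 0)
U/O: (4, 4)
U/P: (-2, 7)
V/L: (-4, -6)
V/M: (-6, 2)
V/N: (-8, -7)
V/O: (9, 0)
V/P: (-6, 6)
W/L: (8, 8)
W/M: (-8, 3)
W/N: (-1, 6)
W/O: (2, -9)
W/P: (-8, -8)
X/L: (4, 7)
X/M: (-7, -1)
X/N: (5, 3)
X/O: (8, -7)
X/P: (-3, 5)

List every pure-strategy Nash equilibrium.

A profile is a Nash equilibrium when each player is best-responding to the other.
The Row player's best responses — vs L: W (payoff 8); vs M: U (payoff -4); vs N: X (payoff 5); vs O: V (payoff 9); vs P: U (payoff -2).
The Column player's best responses — vs U: P (payoff 7); vs V: P (payoff 6); vs W: L (payoff 8); vs X: L (payoff 7).
Mutual best responses occur at (U, P) and (W, L); at each, neither player gains by switching.

(U, P) and (W, L)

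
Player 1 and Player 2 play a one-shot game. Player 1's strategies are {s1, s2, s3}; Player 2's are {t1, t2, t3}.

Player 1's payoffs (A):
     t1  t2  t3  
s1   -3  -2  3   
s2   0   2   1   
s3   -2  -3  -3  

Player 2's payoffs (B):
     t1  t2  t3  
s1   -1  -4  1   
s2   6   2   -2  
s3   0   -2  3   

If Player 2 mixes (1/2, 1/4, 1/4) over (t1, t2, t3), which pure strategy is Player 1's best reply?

Compute Player 1's expected payoff from each pure strategy against the given mix.
s1: (1/2)·(-3) + (1/4)·(-2) + (1/4)·3 = -5/4
s2: (1/2)·0 + (1/4)·2 + (1/4)·1 = 3/4
s3: (1/2)·(-2) + (1/4)·(-3) + (1/4)·(-3) = -5/2
Highest expected payoff is 3/4, from s2.

s2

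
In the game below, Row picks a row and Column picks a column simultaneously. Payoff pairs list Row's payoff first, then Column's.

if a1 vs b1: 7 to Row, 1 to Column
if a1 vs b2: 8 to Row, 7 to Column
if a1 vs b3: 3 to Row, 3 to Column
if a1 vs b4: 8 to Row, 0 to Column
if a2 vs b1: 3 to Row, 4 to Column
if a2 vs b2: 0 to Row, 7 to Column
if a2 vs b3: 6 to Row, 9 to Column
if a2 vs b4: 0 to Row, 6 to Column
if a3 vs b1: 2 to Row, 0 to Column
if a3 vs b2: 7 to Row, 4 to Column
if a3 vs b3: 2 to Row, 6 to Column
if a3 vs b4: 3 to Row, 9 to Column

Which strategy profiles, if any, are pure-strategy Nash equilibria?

(a1, b2) and (a2, b3)

Find each player's best response to every opponent strategy; NE are the intersections.
Row's best responses — vs b1: a1 (payoff 7); vs b2: a1 (payoff 8); vs b3: a2 (payoff 6); vs b4: a1 (payoff 8).
Column's best responses — vs a1: b2 (payoff 7); vs a2: b3 (payoff 9); vs a3: b4 (payoff 9).
Mutual best responses occur at (a1, b2) and (a2, b3); at each, neither player gains by switching.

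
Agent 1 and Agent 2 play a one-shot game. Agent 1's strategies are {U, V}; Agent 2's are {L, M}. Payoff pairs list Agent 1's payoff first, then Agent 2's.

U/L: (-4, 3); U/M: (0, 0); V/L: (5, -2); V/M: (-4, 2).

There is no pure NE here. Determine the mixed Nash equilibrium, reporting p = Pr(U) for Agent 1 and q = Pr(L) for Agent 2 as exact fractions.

p = 4/7, q = 4/13

In a mixed NE each player is indifferent between their pure strategies, so the opponent's mix sets the indifference.
Agent 2 indifferent between L and M: p·3 + (1−p)·(-2) = p·0 + (1−p)·2 ⟹ (-2) + 5p = 2 + (-2)p ⟹ p = 4/7.
Agent 1 indifferent between U and V: q·(-4) + (1−q)·0 = q·5 + (1−q)·(-4) ⟹ 0 + (-4)q = (-4) + 9q ⟹ q = 4/13.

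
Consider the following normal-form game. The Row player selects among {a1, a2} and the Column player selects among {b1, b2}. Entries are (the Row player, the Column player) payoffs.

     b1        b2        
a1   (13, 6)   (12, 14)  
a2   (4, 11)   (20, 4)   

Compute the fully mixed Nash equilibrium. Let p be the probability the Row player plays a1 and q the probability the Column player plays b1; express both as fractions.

p = 7/15, q = 8/17

Each player's mixing probability is pinned down by making the *other* player indifferent.
The Column player indifferent between b1 and b2: p·6 + (1−p)·11 = p·14 + (1−p)·4 ⟹ 11 + (-5)p = 4 + 10p ⟹ p = 7/15.
The Row player indifferent between a1 and a2: q·13 + (1−q)·12 = q·4 + (1−q)·20 ⟹ 12 + 1q = 20 + (-16)q ⟹ q = 8/17.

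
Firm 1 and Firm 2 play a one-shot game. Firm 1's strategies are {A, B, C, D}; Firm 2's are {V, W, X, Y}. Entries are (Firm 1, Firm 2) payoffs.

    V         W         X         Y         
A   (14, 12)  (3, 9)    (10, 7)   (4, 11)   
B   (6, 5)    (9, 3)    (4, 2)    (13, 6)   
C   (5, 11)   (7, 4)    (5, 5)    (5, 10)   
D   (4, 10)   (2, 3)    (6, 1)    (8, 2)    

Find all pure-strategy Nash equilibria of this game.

(A, V) and (B, Y)

Find each player's best response to every opponent strategy; NE are the intersections.
Firm 1's best responses — vs V: A (payoff 14); vs W: B (payoff 9); vs X: A (payoff 10); vs Y: B (payoff 13).
Firm 2's best responses — vs A: V (payoff 12); vs B: Y (payoff 6); vs C: V (payoff 11); vs D: V (payoff 10).
Mutual best responses occur at (A, V) and (B, Y); at each, neither player gains by switching.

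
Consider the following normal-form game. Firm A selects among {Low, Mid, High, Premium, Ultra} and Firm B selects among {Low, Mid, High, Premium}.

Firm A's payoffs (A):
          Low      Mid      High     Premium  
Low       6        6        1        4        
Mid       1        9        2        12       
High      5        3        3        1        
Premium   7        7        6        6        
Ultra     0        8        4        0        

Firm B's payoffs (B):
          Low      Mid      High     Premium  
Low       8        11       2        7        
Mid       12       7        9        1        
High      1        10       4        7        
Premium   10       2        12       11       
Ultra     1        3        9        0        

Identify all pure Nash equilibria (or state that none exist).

(Premium, High)

A profile is a Nash equilibrium when each player is best-responding to the other.
Firm A's best responses — vs Low: Premium (payoff 7); vs Mid: Mid (payoff 9); vs High: Premium (payoff 6); vs Premium: Mid (payoff 12).
Firm B's best responses — vs Low: Mid (payoff 11); vs Mid: Low (payoff 12); vs High: Mid (payoff 10); vs Premium: High (payoff 12); vs Ultra: High (payoff 9).
The only mutual best response is (Premium, High); neither player gains by switching there.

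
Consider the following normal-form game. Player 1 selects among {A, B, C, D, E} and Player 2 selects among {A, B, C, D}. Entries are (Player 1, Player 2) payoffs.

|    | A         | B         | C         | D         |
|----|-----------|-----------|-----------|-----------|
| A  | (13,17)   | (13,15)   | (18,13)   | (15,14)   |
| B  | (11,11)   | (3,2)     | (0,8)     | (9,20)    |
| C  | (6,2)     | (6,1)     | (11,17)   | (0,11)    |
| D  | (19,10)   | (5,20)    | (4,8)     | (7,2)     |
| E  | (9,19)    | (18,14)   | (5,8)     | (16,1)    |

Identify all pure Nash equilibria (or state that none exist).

A profile is a Nash equilibrium when each player is best-responding to the other.
Player 1's best responses — vs A: D (payoff 19); vs B: E (payoff 18); vs C: A (payoff 18); vs D: E (payoff 16).
Player 2's best responses — vs A: A (payoff 17); vs B: D (payoff 20); vs C: C (payoff 17); vs D: B (payoff 20); vs E: A (payoff 19).
No cell has both players best-responding. For instance, Player 1's best reply to C is A, but against A Player 2 prefers A over C.

There is no pure-strategy Nash equilibrium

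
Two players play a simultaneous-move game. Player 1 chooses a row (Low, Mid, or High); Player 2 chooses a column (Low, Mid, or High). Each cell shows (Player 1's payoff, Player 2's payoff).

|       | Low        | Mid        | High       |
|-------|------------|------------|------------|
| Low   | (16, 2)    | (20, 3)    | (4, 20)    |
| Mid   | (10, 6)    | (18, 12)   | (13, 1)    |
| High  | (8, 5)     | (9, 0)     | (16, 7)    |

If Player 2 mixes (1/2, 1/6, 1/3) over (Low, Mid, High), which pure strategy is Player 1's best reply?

Low

Compute Player 1's expected payoff from each pure strategy against the given mix.
Low: (1/2)·16 + (1/6)·20 + (1/3)·4 = 38/3
Mid: (1/2)·10 + (1/6)·18 + (1/3)·13 = 37/3
High: (1/2)·8 + (1/6)·9 + (1/3)·16 = 65/6
Highest expected payoff is 38/3, from Low.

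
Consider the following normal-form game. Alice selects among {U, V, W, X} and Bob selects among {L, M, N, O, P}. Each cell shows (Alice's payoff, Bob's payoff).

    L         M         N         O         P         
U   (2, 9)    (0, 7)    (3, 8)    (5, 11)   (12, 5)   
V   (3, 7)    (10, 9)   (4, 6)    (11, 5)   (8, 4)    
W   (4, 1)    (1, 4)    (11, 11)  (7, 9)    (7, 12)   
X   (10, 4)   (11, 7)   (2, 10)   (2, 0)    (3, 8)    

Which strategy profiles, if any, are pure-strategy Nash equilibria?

No pure-strategy Nash equilibrium

A profile is a Nash equilibrium when each player is best-responding to the other.
Alice's best responses — vs L: X (payoff 10); vs M: X (payoff 11); vs N: W (payoff 11); vs O: V (payoff 11); vs P: U (payoff 12).
Bob's best responses — vs U: O (payoff 11); vs V: M (payoff 9); vs W: P (payoff 12); vs X: N (payoff 10).
No cell has both players best-responding. For instance, Alice's best reply to N is W, but against W Bob prefers P over N.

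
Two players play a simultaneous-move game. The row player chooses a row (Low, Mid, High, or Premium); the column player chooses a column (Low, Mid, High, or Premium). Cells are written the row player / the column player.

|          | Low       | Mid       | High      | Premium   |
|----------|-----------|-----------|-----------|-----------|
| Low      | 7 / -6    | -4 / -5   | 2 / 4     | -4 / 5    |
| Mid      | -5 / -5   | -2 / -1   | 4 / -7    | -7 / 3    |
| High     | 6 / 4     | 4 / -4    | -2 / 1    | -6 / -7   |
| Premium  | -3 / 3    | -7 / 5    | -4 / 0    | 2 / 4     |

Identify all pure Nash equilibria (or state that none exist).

There is no pure-strategy Nash equilibrium

Find each player's best response to every opponent strategy; NE are the intersections.
The row player's best responses — vs Low: Low (payoff 7); vs Mid: High (payoff 4); vs High: Mid (payoff 4); vs Premium: Premium (payoff 2).
The column player's best responses — vs Low: Premium (payoff 5); vs Mid: Premium (payoff 3); vs High: Low (payoff 4); vs Premium: Mid (payoff 5).
No cell has both players best-responding. For instance, the row player's best reply to High is Mid, but against Mid the column player prefers Premium over High.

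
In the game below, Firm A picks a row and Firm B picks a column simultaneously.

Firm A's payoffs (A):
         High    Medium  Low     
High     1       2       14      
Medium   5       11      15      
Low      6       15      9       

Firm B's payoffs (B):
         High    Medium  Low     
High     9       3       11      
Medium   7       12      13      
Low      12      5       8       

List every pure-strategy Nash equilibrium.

(Medium, Low) and (Low, High)

Check mutual best responses: a cell is a NE iff neither player can gain by unilaterally deviating.
Firm A's best responses — vs High: Low (payoff 6); vs Medium: Low (payoff 15); vs Low: Medium (payoff 15).
Firm B's best responses — vs High: Low (payoff 11); vs Medium: Low (payoff 13); vs Low: High (payoff 12).
Mutual best responses occur at (Medium, Low) and (Low, High); at each, neither player gains by switching.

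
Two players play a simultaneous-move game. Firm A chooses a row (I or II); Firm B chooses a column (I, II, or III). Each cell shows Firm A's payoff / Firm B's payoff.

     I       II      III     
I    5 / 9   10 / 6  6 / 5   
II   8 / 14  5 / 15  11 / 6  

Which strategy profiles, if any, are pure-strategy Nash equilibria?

No pure-strategy Nash equilibrium

Check mutual best responses: a cell is a NE iff neither player can gain by unilaterally deviating.
Firm A's best responses — vs I: II (payoff 8); vs II: I (payoff 10); vs III: II (payoff 11).
Firm B's best responses — vs I: I (payoff 9); vs II: II (payoff 15).
No cell has both players best-responding. For instance, Firm A's best reply to I is II, but against II Firm B prefers II over I.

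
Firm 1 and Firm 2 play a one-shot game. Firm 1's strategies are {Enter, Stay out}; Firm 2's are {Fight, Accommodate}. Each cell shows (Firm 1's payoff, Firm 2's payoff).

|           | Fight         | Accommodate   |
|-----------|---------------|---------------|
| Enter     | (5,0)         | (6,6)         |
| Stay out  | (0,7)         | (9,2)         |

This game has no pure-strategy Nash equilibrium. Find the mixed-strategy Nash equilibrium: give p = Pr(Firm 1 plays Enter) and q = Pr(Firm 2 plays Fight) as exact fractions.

In a mixed NE each player is indifferent between their pure strategies, so the opponent's mix sets the indifference.
Firm 2 indifferent between Fight and Accommodate: p·0 + (1−p)·7 = p·6 + (1−p)·2 ⟹ 7 + (-7)p = 2 + 4p ⟹ p = 5/11.
Firm 1 indifferent between Enter and Stay out: q·5 + (1−q)·6 = q·0 + (1−q)·9 ⟹ 6 + (-1)q = 9 + (-9)q ⟹ q = 3/8.

p = 5/11, q = 3/8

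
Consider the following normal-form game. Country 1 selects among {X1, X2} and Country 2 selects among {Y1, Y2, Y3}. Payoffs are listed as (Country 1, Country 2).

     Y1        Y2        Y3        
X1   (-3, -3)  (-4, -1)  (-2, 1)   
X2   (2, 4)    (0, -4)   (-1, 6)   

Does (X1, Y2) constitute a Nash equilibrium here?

No

Holding Country 2 at Y2: Country 1 gets -4 from X1 but could get 0 by switching to X2. Country 1 has a profitable deviation.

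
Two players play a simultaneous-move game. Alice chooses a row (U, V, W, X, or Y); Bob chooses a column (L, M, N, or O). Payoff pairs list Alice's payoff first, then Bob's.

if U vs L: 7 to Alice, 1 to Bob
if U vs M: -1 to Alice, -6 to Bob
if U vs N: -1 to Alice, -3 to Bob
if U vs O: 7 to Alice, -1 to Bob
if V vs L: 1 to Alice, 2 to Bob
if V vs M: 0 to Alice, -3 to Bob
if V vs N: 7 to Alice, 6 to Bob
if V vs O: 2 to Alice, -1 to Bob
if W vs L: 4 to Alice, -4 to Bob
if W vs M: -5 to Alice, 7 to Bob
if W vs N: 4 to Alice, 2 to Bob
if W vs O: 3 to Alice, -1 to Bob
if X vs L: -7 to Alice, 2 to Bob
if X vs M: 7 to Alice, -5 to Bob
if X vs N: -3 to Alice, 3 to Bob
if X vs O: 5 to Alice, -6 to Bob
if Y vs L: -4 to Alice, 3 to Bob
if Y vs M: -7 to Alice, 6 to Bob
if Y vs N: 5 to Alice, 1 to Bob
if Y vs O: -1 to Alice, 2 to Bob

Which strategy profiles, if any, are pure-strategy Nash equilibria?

A profile is a Nash equilibrium when each player is best-responding to the other.
Alice's best responses — vs L: U (payoff 7); vs M: X (payoff 7); vs N: V (payoff 7); vs O: U (payoff 7).
Bob's best responses — vs U: L (payoff 1); vs V: N (payoff 6); vs W: M (payoff 7); vs X: N (payoff 3); vs Y: M (payoff 6).
Mutual best responses occur at (U, L) and (V, N); at each, neither player gains by switching.

(U, L) and (V, N)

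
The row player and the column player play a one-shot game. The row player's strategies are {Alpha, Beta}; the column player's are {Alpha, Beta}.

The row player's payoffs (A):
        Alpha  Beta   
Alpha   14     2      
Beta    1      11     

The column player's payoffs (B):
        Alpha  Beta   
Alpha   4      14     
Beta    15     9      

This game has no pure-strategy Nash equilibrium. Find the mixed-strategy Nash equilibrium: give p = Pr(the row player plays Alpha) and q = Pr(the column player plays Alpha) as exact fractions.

p = 3/8, q = 9/22

In a mixed NE each player is indifferent between their pure strategies, so the opponent's mix sets the indifference.
The column player indifferent between Alpha and Beta: p·4 + (1−p)·15 = p·14 + (1−p)·9 ⟹ 15 + (-11)p = 9 + 5p ⟹ p = 3/8.
The row player indifferent between Alpha and Beta: q·14 + (1−q)·2 = q·1 + (1−q)·11 ⟹ 2 + 12q = 11 + (-10)q ⟹ q = 9/22.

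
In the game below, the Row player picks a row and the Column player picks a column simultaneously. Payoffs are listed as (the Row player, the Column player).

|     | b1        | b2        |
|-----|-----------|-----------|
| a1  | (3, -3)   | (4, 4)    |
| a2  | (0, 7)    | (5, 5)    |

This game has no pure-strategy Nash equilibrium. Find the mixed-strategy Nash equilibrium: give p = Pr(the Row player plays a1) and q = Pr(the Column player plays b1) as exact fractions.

p = 2/9, q = 1/4

In a mixed NE each player is indifferent between their pure strategies, so the opponent's mix sets the indifference.
The Column player indifferent between b1 and b2: p·(-3) + (1−p)·7 = p·4 + (1−p)·5 ⟹ 7 + (-10)p = 5 + (-1)p ⟹ p = 2/9.
The Row player indifferent between a1 and a2: q·3 + (1−q)·4 = q·0 + (1−q)·5 ⟹ 4 + (-1)q = 5 + (-5)q ⟹ q = 1/4.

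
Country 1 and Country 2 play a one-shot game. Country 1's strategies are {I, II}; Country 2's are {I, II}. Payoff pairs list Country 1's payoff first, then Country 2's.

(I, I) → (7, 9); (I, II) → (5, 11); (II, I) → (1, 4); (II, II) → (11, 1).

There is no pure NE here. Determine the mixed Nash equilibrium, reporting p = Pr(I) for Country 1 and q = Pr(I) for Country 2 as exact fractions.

In a mixed NE each player is indifferent between their pure strategies, so the opponent's mix sets the indifference.
Country 2 indifferent between I and II: p·9 + (1−p)·4 = p·11 + (1−p)·1 ⟹ 4 + 5p = 1 + 10p ⟹ p = 3/5.
Country 1 indifferent between I and II: q·7 + (1−q)·5 = q·1 + (1−q)·11 ⟹ 5 + 2q = 11 + (-10)q ⟹ q = 1/2.

p = 3/5, q = 1/2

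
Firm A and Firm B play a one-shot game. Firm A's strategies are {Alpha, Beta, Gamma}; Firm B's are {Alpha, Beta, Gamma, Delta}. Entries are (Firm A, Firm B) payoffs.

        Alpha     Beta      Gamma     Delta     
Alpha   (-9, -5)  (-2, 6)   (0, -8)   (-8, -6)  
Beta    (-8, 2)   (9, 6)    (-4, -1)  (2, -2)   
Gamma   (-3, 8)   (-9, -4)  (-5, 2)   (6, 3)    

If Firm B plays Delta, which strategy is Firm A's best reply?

With Firm B fixed at Delta, Firm A's payoffs are: Alpha → -8, Beta → 2, Gamma → 6.
The maximum is 6, achieved by Gamma.

Gamma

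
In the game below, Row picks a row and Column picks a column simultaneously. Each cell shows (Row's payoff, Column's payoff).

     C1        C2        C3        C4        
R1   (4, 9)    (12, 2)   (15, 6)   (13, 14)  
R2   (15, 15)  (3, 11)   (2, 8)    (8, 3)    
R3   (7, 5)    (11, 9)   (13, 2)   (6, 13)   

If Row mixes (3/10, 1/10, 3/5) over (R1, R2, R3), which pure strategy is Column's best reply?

C4

Compute Column's expected payoff from each pure strategy against the given mix.
C1: (3/10)·9 + (1/10)·15 + (3/5)·5 = 36/5
C2: (3/10)·2 + (1/10)·11 + (3/5)·9 = 71/10
C3: (3/10)·6 + (1/10)·8 + (3/5)·2 = 19/5
C4: (3/10)·14 + (1/10)·3 + (3/5)·13 = 123/10
Highest expected payoff is 123/10, from C4.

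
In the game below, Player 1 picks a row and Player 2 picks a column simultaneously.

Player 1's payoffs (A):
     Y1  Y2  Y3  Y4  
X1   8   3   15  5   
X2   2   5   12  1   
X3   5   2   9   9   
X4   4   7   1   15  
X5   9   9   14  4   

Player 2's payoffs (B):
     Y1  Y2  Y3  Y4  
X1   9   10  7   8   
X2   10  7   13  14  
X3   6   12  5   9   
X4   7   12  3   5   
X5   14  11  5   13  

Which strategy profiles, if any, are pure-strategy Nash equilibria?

(X5, Y1)

Check mutual best responses: a cell is a NE iff neither player can gain by unilaterally deviating.
Player 1's best responses — vs Y1: X5 (payoff 9); vs Y2: X5 (payoff 9); vs Y3: X1 (payoff 15); vs Y4: X4 (payoff 15).
Player 2's best responses — vs X1: Y2 (payoff 10); vs X2: Y4 (payoff 14); vs X3: Y2 (payoff 12); vs X4: Y2 (payoff 12); vs X5: Y1 (payoff 14).
The only mutual best response is (X5, Y1); neither player gains by switching there.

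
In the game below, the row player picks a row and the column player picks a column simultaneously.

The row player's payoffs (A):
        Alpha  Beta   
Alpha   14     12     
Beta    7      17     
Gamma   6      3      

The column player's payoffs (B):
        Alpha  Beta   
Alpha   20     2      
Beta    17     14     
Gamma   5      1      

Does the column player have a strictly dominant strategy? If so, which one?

Check whether one of the column player's strategies beats all alternatives regardless of what the opponent does.
Alpha strictly dominates: vs Alpha: 20 > 2; vs Beta: 17 > 14; vs Gamma: 5 > 1.

Alpha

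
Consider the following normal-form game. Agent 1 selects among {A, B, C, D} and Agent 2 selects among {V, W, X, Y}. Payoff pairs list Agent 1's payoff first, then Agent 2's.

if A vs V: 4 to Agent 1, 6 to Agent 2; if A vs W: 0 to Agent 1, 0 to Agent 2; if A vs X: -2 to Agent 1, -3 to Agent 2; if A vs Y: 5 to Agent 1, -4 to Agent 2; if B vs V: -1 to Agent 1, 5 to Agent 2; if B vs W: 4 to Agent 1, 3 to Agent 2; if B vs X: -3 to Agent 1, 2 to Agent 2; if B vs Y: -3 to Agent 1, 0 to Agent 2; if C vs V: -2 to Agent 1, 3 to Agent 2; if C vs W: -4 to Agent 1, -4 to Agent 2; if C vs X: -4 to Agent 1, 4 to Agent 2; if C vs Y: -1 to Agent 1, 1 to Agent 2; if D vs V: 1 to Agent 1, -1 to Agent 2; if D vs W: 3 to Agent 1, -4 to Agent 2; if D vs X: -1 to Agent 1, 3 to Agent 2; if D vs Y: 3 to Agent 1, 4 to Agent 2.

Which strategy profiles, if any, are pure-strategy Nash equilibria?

Find each player's best response to every opponent strategy; NE are the intersections.
Agent 1's best responses — vs V: A (payoff 4); vs W: B (payoff 4); vs X: D (payoff -1); vs Y: A (payoff 5).
Agent 2's best responses — vs A: V (payoff 6); vs B: V (payoff 5); vs C: X (payoff 4); vs D: Y (payoff 4).
The only mutual best response is (A, V); neither player gains by switching there.

(A, V)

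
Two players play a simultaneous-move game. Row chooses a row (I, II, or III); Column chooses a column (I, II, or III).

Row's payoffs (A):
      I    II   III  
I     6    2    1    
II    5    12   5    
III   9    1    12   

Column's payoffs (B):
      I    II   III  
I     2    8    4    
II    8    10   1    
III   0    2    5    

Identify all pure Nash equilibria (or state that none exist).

(II, II) and (III, III)

Check mutual best responses: a cell is a NE iff neither player can gain by unilaterally deviating.
Row's best responses — vs I: III (payoff 9); vs II: II (payoff 12); vs III: III (payoff 12).
Column's best responses — vs I: II (payoff 8); vs II: II (payoff 10); vs III: III (payoff 5).
Mutual best responses occur at (II, II) and (III, III); at each, neither player gains by switching.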